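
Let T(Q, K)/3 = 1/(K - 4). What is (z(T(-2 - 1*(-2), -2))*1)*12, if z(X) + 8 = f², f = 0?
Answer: -96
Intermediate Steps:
T(Q, K) = 3/(-4 + K) (T(Q, K) = 3/(K - 4) = 3/(-4 + K))
z(X) = -8 (z(X) = -8 + 0² = -8 + 0 = -8)
(z(T(-2 - 1*(-2), -2))*1)*12 = -8*1*12 = -8*12 = -96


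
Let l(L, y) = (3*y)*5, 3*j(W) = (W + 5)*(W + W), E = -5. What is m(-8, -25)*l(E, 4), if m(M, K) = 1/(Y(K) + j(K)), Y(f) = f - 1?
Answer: 90/461 ≈ 0.19523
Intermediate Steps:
Y(f) = -1 + f
j(W) = 2*W*(5 + W)/3 (j(W) = ((W + 5)*(W + W))/3 = ((5 + W)*(2*W))/3 = (2*W*(5 + W))/3 = 2*W*(5 + W)/3)
m(M, K) = 1/(-1 + K + 2*K*(5 + K)/3) (m(M, K) = 1/((-1 + K) + 2*K*(5 + K)/3) = 1/(-1 + K + 2*K*(5 + K)/3))
l(L, y) = 15*y
m(-8, -25)*l(E, 4) = (3/(-3 + 2*(-25)² + 13*(-25)))*(15*4) = (3/(-3 + 2*625 - 325))*60 = (3/(-3 + 1250 - 325))*60 = (3/922)*60 = 90/461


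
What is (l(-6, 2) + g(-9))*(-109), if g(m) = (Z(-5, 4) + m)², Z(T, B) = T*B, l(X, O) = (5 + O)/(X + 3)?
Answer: -274244/3 ≈ -91415.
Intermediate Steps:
l(X, O) = (5 + O)/(3 + X)
Z(T, B) = B*T
g(m) = (-20 + m)² (g(m) = (4*(-5) + m)² = (-20 + m)²)
(l(-6, 2) + g(-9))*(-109) = ((5 + 2)/(3 - 6) + (-20 - 9)²)*(-109) = (7/(-3) + (-29)²)*(-109) = (-⅓*7 + 841)*(-109) = (-7/3 + 841)*(-109) = (2516/3)*(-109) = -274244/3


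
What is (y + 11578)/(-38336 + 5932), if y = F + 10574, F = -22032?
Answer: -30/8101 ≈ -0.0037032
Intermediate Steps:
y = -11458 (y = -22032 + 10574 = -11458)
(y + 11578)/(-38336 + 5932) = (-11458 + 11578)/(-38336 + 5932) = 120/(-32404) = 120*(-1/32404) = -30/8101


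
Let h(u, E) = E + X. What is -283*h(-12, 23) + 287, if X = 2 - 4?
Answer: -5656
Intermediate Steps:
X = -2
h(u, E) = -2 + E (h(u, E) = E - 2 = -2 + E)
-283*h(-12, 23) + 287 = -283*(-2 + 23) + 287 = -283*21 + 287 = -5943 + 287 = -5656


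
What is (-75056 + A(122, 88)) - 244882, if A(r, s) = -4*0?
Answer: -319938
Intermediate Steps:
A(r, s) = 0
(-75056 + A(122, 88)) - 244882 = (-75056 + 0) - 244882 = -75056 - 244882 = -319938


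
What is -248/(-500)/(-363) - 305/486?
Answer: -4623169/7350750 ≈ -0.62894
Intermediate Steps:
-248/(-500)/(-363) - 305/486 = -248*(-1/500)*(-1/363) - 305*1/486 = (62/125)*(-1/363) - 305/486 = -62/45375 - 305/486 = -4623169/7350750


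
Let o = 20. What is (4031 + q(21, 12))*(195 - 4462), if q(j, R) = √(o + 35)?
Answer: -17200277 - 4267*√55 ≈ -1.7232e+7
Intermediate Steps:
q(j, R) = √55 (q(j, R) = √(20 + 35) = √55)
(4031 + q(21, 12))*(195 - 4462) = (4031 + √55)*(195 - 4462) = (4031 + √55)*(-4267) = -17200277 - 4267*√55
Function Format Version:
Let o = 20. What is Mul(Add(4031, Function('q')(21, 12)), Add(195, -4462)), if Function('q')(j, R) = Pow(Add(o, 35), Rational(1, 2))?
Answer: Add(-17200277, Mul(-4267, Pow(55, Rational(1, 2)))) ≈ -1.7232e+7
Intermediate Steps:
Function('q')(j, R) = Pow(55, Rational(1, 2)) (Function('q')(j, R) = Pow(Add(20, 35), Rational(1, 2)) = Pow(55, Rational(1, 2)))
Mul(Add(4031, Function('q')(21, 12)), Add(195, -4462)) = Mul(Add(4031, Pow(55, Rational(1, 2))), Add(195, -4462)) = Mul(Add(4031, Pow(55, Rational(1, 2))), -4267) = Add(-17200277, Mul(-4267, Pow(55, Rational(1, 2))))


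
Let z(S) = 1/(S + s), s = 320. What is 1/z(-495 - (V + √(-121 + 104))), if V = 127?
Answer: -302 - I*√17 ≈ -302.0 - 4.1231*I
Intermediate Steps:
z(S) = 1/(320 + S) (z(S) = 1/(S + 320) = 1/(320 + S))
1/z(-495 - (V + √(-121 + 104))) = 1/(1/(320 + (-495 - (127 + √(-121 + 104))))) = 1/(1/(320 + (-495 - (127 + √(-17))))) = 1/(1/(320 + (-495 - (127 + I*√17)))) = 1/(1/(320 + (-495 + (-127 - I*√17)))) = 1/(1/(320 + (-622 - I*√17))) = 1/(1/(-302 - I*√17)) = -302 - I*√17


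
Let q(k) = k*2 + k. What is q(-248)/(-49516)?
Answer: 186/12379 ≈ 0.015025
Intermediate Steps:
q(k) = 3*k (q(k) = 2*k + k = 3*k)
q(-248)/(-49516) = (3*(-248))/(-49516) = -744*(-1/49516) = 186/12379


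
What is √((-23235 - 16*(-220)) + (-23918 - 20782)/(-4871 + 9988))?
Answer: I*√516440158535/5117 ≈ 140.44*I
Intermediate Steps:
√((-23235 - 16*(-220)) + (-23918 - 20782)/(-4871 + 9988)) = √((-23235 - 1*(-3520)) - 44700/5117) = √((-23235 + 3520) - 44700*1/5117) = √(-19715 - 44700/5117) = √(-100926355/5117) = I*√516440158535/5117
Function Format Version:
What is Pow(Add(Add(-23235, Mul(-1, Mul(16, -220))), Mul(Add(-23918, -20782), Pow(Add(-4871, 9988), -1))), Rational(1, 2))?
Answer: Mul(Rational(1, 5117), I, Pow(516440158535, Rational(1, 2))) ≈ Mul(140.44, I)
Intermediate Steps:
Pow(Add(Add(-23235, Mul(-1, Mul(16, -220))), Mul(Add(-23918, -20782), Pow(Add(-4871, 9988), -1))), Rational(1, 2)) = Pow(Add(Add(-23235, Mul(-1, -3520)), Mul(-44700, Pow(5117, -1))), Rational(1, 2)) = Pow(Add(Add(-23235, 3520), Mul(-44700, Rational(1, 5117))), Rational(1, 2)) = Pow(Add(-19715, Rational(-44700, 5117)), Rational(1, 2)) = Pow(Rational(-100926355, 5117), Rational(1, 2)) = Mul(Rational(1, 5117), I, Pow(516440158535, Rational(1, 2)))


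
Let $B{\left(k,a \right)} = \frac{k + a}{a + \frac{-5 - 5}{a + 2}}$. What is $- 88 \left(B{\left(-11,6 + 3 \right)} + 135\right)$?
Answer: $- \frac{1055384}{89} \approx -11858.0$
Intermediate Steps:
$B{\left(k,a \right)} = \frac{a + k}{a - \frac{10}{2 + a}}$
$- 88 \left(B{\left(-11,6 + 3 \right)} + 135\right) = - 88 \left(\frac{\left(6 + 3\right)^{2} + 2 \left(6 + 3\right) + 2 \left(-11\right) + \left(6 + 3\right) \left(-11\right)}{-10 + \left(6 + 3\right)^{2} + 2 \left(6 + 3\right)} + 135\right) = - 88 \left(\frac{9^{2} + 2 \cdot 9 - 22 + 9 \left(-11\right)}{-10 + 9^{2} + 2 \cdot 9} + 135\right) = - 88 \left(\frac{81 + 18 - 22 - 99}{-10 + 81 + 18} + 135\right) = - 88 \left(\frac{1}{89} \left(-22\right) + 135\right) = - 88 \left(- \frac{22}{89} + 135\right) = \left(-88\right) \frac{11993}{89} = - \frac{1055384}{89}$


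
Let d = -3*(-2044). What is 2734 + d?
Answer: 8866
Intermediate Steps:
d = 6132
2734 + d = 2734 + 6132 = 8866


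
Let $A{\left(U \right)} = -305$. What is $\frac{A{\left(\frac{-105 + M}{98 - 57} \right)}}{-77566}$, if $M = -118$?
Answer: $\frac{305}{77566} \approx 0.0039321$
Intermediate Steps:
$\frac{A{\left(\frac{-105 + M}{98 - 57} \right)}}{-77566} = - \frac{305}{-77566} = \left(-305\right) \left(- \frac{1}{77566}\right) = \frac{305}{77566}$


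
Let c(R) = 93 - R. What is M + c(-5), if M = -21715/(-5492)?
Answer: 559931/5492 ≈ 101.95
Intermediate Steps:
M = 21715/5492 (M = -21715*(-1/5492) = 21715/5492 ≈ 3.9539)
M + c(-5) = 21715/5492 + (93 - 1*(-5)) = 21715/5492 + (93 + 5) = 21715/5492 + 98 = 559931/5492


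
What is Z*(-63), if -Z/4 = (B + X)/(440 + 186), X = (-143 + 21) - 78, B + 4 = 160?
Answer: -5544/313 ≈ -17.712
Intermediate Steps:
B = 156 (B = -4 + 160 = 156)
X = -200 (X = -122 - 78 = -200)
Z = 88/313 (Z = -4*(156 - 200)/(440 + 186) = -(-176)/626 = -4*(-22/313) = 88/313 ≈ 0.28115)
Z*(-63) = (88/313)*(-63) = -5544/313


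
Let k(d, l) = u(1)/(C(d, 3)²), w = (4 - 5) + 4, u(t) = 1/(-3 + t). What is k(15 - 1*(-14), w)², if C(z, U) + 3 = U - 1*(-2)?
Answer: 1/64 ≈ 0.015625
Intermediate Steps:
w = 3 (w = -1 + 4 = 3)
C(z, U) = -1 + U (C(z, U) = -3 + (U - 1*(-2)) = -3 + (U + 2) = -3 + (2 + U) = -1 + U)
k(d, l) = -⅛ (k(d, l) = 1/((-3 + 1)*((-1 + 3)²)) = 1/((-2)*(2²)) = -½/4 = -½*¼ = -⅛)
k(15 - 1*(-14), w)² = (-⅛)² = 1/64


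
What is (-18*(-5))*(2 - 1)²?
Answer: 90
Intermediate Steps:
(-18*(-5))*(2 - 1)² = 90*1² = 90*1 = 90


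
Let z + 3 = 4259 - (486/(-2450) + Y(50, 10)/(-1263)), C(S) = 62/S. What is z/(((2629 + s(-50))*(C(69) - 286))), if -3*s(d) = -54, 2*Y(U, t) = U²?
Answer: -151492144057/26854720803400 ≈ -0.0056412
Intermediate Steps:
Y(U, t) = U²/2
s(d) = 18 (s(d) = -⅓*(-54) = 18)
z = 6586614959/1547175 (z = -3 + (4259 - (486/(-2450) + ((½)*50²)/(-1263))) = -3 + (4259 - (486*(-1/2450) + ((½)*2500)*(-1/1263))) = -3 + (4259 - (-243/1225 + 1250*(-1/1263))) = -3 + (4259 - (-243/1225 - 1250/1263)) = -3 + (4259 - 1*(-1838159/1547175)) = -3 + (4259 + 1838159/1547175) = -3 + 6591256484/1547175 = 6586614959/1547175 ≈ 4257.2)
z/(((2629 + s(-50))*(C(69) - 286))) = 6586614959/(1547175*(((2629 + 18)*(62/69 - 286)))) = 6586614959/(1547175*((2647*(62*(1/69) - 286)))) = 6586614959/(1547175*((2647*(62/69 - 286)))) = 6586614959/(1547175*((2647*(-19672/69)))) = 6586614959/(1547175*(-52071784/69)) = (6586614959/1547175)*(-69/52071784) = -151492144057/26854720803400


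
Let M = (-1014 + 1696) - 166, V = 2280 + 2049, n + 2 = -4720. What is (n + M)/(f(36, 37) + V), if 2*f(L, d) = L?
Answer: -1402/1449 ≈ -0.96756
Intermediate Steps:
f(L, d) = L/2
n = -4722 (n = -2 - 4720 = -4722)
V = 4329
M = 516 (M = 682 - 166 = 516)
(n + M)/(f(36, 37) + V) = (-4722 + 516)/((½)*36 + 4329) = -4206/(18 + 4329) = -4206/4347 = -4206*1/4347 = -1402/1449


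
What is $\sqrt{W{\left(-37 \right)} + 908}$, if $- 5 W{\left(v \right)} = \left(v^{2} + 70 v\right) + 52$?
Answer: $\frac{\sqrt{28545}}{5} \approx 33.791$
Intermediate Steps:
$W{\left(v \right)} = - \frac{52}{5} - 14 v - \frac{v^{2}}{5}$ ($W{\left(v \right)} = - \frac{\left(v^{2} + 70 v\right) + 52}{5} = - \frac{52 + v^{2} + 70 v}{5} = - \frac{52}{5} - 14 v - \frac{v^{2}}{5}$)
$\sqrt{W{\left(-37 \right)} + 908} = \sqrt{\left(- \frac{52}{5} - -518 - \frac{\left(-37\right)^{2}}{5}\right) + 908} = \sqrt{\left(- \frac{52}{5} + 518 - \frac{1369}{5}\right) + 908} = \sqrt{\frac{1169}{5} + 908} = \sqrt{\frac{5709}{5}} = \frac{\sqrt{28545}}{5}$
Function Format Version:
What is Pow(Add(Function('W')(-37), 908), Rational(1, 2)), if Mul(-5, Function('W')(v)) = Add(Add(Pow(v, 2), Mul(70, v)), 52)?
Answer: Mul(Rational(1, 5), Pow(28545, Rational(1, 2))) ≈ 33.791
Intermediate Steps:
Function('W')(v) = Add(Rational(-52, 5), Mul(-14, v), Mul(Rational(-1, 5), Pow(v, 2))) (Function('W')(v) = Mul(Rational(-1, 5), Add(Add(Pow(v, 2), Mul(70, v)), 52)) = Mul(Rational(-1, 5), Add(52, Pow(v, 2), Mul(70, v))) = Add(Rational(-52, 5), Mul(-14, v), Mul(Rational(-1, 5), Pow(v, 2))))
Pow(Add(Function('W')(-37), 908), Rational(1, 2)) = Pow(Add(Add(Rational(-52, 5), Mul(-14, -37), Mul(Rational(-1, 5), Pow(-37, 2))), 908), Rational(1, 2)) = Pow(Add(Add(Rational(-52, 5), 518, Mul(Rational(-1, 5), 1369)), 908), Rational(1, 2)) = Pow(Add(Add(Rational(-52, 5), 518, Rational(-1369, 5)), 908), Rational(1, 2)) = Pow(Add(Rational(1169, 5), 908), Rational(1, 2)) = Pow(Rational(5709, 5), Rational(1, 2)) = Mul(Rational(1, 5), Pow(28545, Rational(1, 2)))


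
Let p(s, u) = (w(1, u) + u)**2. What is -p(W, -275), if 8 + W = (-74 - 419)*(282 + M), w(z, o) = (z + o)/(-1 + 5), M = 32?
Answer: -471969/4 ≈ -1.1799e+5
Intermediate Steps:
w(z, o) = o/4 + z/4 (w(z, o) = (o + z)/4 = (o + z)*(1/4) = o/4 + z/4)
W = -154810 (W = -8 + (-74 - 419)*(282 + 32) = -8 - 493*314 = -8 - 154802 = -154810)
p(s, u) = (1/4 + 5*u/4)**2 (p(s, u) = ((u/4 + (1/4)*1) + u)**2 = ((u/4 + 1/4) + u)**2 = ((1/4 + u/4) + u)**2 = (1/4 + 5*u/4)**2)
-p(W, -275) = -(1 + 5*(-275))**2/16 = -(1 - 1375)**2/16 = -(-1374)**2/16 = -1887876/16 = -1*471969/4 = -471969/4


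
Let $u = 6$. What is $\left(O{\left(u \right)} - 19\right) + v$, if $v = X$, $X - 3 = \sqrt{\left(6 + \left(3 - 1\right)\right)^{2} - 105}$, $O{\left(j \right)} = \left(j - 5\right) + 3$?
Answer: $-12 + i \sqrt{41} \approx -12.0 + 6.4031 i$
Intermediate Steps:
$O{\left(j \right)} = -2 + j$ ($O{\left(j \right)} = \left(-5 + j\right) + 3 = -2 + j$)
$X = 3 + i \sqrt{41}$ ($X = 3 + \sqrt{\left(6 + \left(3 - 1\right)\right)^{2} - 105} = 3 + \sqrt{\left(6 + 2\right)^{2} - 105} = 3 + \sqrt{8^{2} - 105} = 3 + \sqrt{64 - 105} = 3 + \sqrt{-41} = 3 + i \sqrt{41} \approx 3.0 + 6.4031 i$)
$v = 3 + i \sqrt{41} \approx 3.0 + 6.4031 i$
$\left(O{\left(u \right)} - 19\right) + v = \left(\left(-2 + 6\right) - 19\right) + \left(3 + i \sqrt{41}\right) = \left(4 - 19\right) + \left(3 + i \sqrt{41}\right) = -15 + \left(3 + i \sqrt{41}\right) = -12 + i \sqrt{41}$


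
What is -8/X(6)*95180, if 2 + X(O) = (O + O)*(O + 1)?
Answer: -380720/41 ≈ -9285.9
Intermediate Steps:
X(O) = -2 + 2*O*(1 + O) (X(O) = -2 + (O + O)*(O + 1) = -2 + (2*O)*(1 + O) = -2 + 2*O*(1 + O))
-8/X(6)*95180 = -8/(-2 + 2*6 + 2*6²)*95180 = -8/(-2 + 12 + 2*36)*95180 = -8/(-2 + 12 + 72)*95180 = -8/82*95180 = -8*1/82*95180 = -4/41*95180 = -380720/41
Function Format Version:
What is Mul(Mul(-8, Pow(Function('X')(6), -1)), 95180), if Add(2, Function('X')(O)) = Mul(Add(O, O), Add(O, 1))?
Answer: Rational(-380720, 41) ≈ -9285.9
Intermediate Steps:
Function('X')(O) = Add(-2, Mul(2, O, Add(1, O))) (Function('X')(O) = Add(-2, Mul(Add(O, O), Add(O, 1))) = Add(-2, Mul(Mul(2, O), Add(1, O))) = Add(-2, Mul(2, O, Add(1, O))))
Mul(Mul(-8, Pow(Function('X')(6), -1)), 95180) = Mul(Mul(-8, Pow(Add(-2, Mul(2, 6), Mul(2, Pow(6, 2))), -1)), 95180) = Mul(Mul(-8, Pow(Add(-2, 12, Mul(2, 36)), -1)), 95180) = Mul(Mul(-8, Pow(Add(-2, 12, 72), -1)), 95180) = Mul(Mul(-8, Pow(82, -1)), 95180) = Mul(Mul(-8, Rational(1, 82)), 95180) = Mul(Rational(-4, 41), 95180) = Rational(-380720, 41)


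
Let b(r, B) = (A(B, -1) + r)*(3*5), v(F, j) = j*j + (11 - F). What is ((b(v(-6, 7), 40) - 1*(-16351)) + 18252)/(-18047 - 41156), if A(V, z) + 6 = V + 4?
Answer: -36163/59203 ≈ -0.61083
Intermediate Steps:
v(F, j) = 11 + j² - F (v(F, j) = j² + (11 - F) = 11 + j² - F)
A(V, z) = -2 + V (A(V, z) = -6 + (V + 4) = -6 + (4 + V) = -2 + V)
b(r, B) = -30 + 15*B + 15*r (b(r, B) = ((-2 + B) + r)*(3*5) = (-2 + B + r)*15 = -30 + 15*B + 15*r)
((b(v(-6, 7), 40) - 1*(-16351)) + 18252)/(-18047 - 41156) = (((-30 + 15*40 + 15*(11 + 7² - 1*(-6))) - 1*(-16351)) + 18252)/(-18047 - 41156) = (((-30 + 600 + 15*(11 + 49 + 6)) + 16351) + 18252)/(-59203) = (((-30 + 600 + 15*66) + 16351) + 18252)*(-1/59203) = (((-30 + 600 + 990) + 16351) + 18252)*(-1/59203) = ((1560 + 16351) + 18252)*(-1/59203) = (17911 + 18252)*(-1/59203) = 36163*(-1/59203) = -36163/59203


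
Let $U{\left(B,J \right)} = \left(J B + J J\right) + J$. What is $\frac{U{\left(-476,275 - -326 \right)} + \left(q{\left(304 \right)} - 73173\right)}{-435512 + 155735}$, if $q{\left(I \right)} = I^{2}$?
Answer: $- \frac{94969}{279777} \approx -0.33945$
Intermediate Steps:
$U{\left(B,J \right)} = J + J^{2} + B J$ ($U{\left(B,J \right)} = \left(B J + J^{2}\right) + J = \left(J^{2} + B J\right) + J = J + J^{2} + B J$)
$\frac{U{\left(-476,275 - -326 \right)} + \left(q{\left(304 \right)} - 73173\right)}{-435512 + 155735} = \frac{\left(275 - -326\right) \left(1 - 476 + \left(275 - -326\right)\right) - \left(73173 - 304^{2}\right)}{-435512 + 155735} = \frac{\left(275 + 326\right) \left(1 - 476 + \left(275 + 326\right)\right) + \left(92416 - 73173\right)}{-279777} = \left(601 \left(1 - 476 + 601\right) + 19243\right) \left(- \frac{1}{279777}\right) = \left(601 \cdot 126 + 19243\right) \left(- \frac{1}{279777}\right) = \left(75726 + 19243\right) \left(- \frac{1}{279777}\right) = 94969 \left(- \frac{1}{279777}\right) = - \frac{94969}{279777}$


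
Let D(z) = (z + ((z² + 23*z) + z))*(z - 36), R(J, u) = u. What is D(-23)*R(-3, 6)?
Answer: 16284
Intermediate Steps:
D(z) = (-36 + z)*(z² + 25*z) (D(z) = (z + (z² + 24*z))*(-36 + z) = (z² + 25*z)*(-36 + z) = (-36 + z)*(z² + 25*z))
D(-23)*R(-3, 6) = -23*(-900 + (-23)² - 11*(-23))*6 = -23*(-900 + 529 + 253)*6 = -23*(-118)*6 = 2714*6 = 16284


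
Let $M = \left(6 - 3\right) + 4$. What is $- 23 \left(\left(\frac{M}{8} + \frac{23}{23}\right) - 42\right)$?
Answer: $\frac{7383}{8} \approx 922.88$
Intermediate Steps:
$M = 7$ ($M = 3 + 4 = 7$)
$- 23 \left(\left(\frac{M}{8} + \frac{23}{23}\right) - 42\right) = - 23 \left(\left(\frac{7}{8} + \frac{23}{23}\right) - 42\right) = - 23 \left(\left(7 \cdot \frac{1}{8} + 23 \cdot \frac{1}{23}\right) - 42\right) = - 23 \left(\left(\frac{7}{8} + 1\right) - 42\right) = - 23 \left(\frac{15}{8} - 42\right) = \left(-23\right) \left(- \frac{321}{8}\right) = \frac{7383}{8}$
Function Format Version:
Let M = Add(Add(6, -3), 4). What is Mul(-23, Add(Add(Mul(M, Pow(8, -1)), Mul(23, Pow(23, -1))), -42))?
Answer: Rational(7383, 8) ≈ 922.88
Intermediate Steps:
M = 7 (M = Add(3, 4) = 7)
Mul(-23, Add(Add(Mul(M, Pow(8, -1)), Mul(23, Pow(23, -1))), -42)) = Mul(-23, Add(Add(Mul(7, Pow(8, -1)), Mul(23, Pow(23, -1))), -42)) = Mul(-23, Add(Add(Mul(7, Rational(1, 8)), Mul(23, Rational(1, 23))), -42)) = Mul(-23, Add(Add(Rational(7, 8), 1), -42)) = Mul(-23, Add(Rational(15, 8), -42)) = Mul(-23, Rational(-321, 8)) = Rational(7383, 8)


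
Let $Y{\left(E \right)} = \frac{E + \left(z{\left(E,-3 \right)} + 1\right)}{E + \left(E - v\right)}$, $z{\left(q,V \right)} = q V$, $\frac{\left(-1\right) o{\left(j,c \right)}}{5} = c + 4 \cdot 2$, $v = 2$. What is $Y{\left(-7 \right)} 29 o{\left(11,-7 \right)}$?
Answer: $\frac{2175}{16} \approx 135.94$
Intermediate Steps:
$o{\left(j,c \right)} = -40 - 5 c$ ($o{\left(j,c \right)} = - 5 \left(c + 4 \cdot 2\right) = - 5 \left(c + 8\right) = - 5 \left(8 + c\right) = -40 - 5 c$)
$z{\left(q,V \right)} = V q$
$Y{\left(E \right)} = \frac{1 - 2 E}{-2 + 2 E}$ ($Y{\left(E \right)} = \frac{E - \left(-1 + 3 E\right)}{E + \left(E - 2\right)} = \frac{1 - 2 E}{E + \left(-2 + E\right)} = \frac{1 - 2 E}{-2 + 2 E}$)
$Y{\left(-7 \right)} 29 o{\left(11,-7 \right)} = \frac{\frac{1}{2} - -7}{-1 - 7} \cdot 29 \left(-40 - -35\right) = \frac{\frac{1}{2} + 7}{-8} \cdot 29 \left(-40 + 35\right) = \left(- \frac{1}{8}\right) \frac{15}{2} \cdot 29 \left(-5\right) = \left(- \frac{15}{16}\right) 29 \left(-5\right) = \left(- \frac{435}{16}\right) \left(-5\right) = \frac{2175}{16}$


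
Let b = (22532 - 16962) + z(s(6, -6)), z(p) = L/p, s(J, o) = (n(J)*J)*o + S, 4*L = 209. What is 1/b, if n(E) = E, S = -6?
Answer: 888/4945951 ≈ 0.00017954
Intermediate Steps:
L = 209/4 (L = (¼)*209 = 209/4 ≈ 52.250)
s(J, o) = -6 + o*J² (s(J, o) = (J*J)*o - 6 = J²*o - 6 = o*J² - 6 = -6 + o*J²)
z(p) = 209/(4*p)
b = 4945951/888 (b = (22532 - 16962) + 209/(4*(-6 - 6*6²)) = 5570 + 209/(4*(-6 - 6*36)) = 5570 + 209/(4*(-6 - 216)) = 5570 + (209/4)/(-222) = 5570 + (209/4)*(-1/222) = 5570 - 209/888 = 4945951/888 ≈ 5569.8)
1/b = 1/(4945951/888) = 888/4945951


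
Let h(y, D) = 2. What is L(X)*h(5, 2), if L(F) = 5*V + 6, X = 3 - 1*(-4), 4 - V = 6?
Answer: -8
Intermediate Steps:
V = -2 (V = 4 - 1*6 = 4 - 6 = -2)
X = 7 (X = 3 + 4 = 7)
L(F) = -4 (L(F) = 5*(-2) + 6 = -10 + 6 = -4)
L(X)*h(5, 2) = -4*2 = -8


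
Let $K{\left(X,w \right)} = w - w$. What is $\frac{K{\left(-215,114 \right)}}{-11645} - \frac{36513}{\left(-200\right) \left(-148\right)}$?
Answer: $- \frac{36513}{29600} \approx -1.2335$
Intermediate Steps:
$K{\left(X,w \right)} = 0$
$\frac{K{\left(-215,114 \right)}}{-11645} - \frac{36513}{\left(-200\right) \left(-148\right)} = \frac{0}{-11645} - \frac{36513}{\left(-200\right) \left(-148\right)} = 0 \left(- \frac{1}{11645}\right) - \frac{36513}{29600} = 0 - \frac{36513}{29600} = - \frac{36513}{29600}$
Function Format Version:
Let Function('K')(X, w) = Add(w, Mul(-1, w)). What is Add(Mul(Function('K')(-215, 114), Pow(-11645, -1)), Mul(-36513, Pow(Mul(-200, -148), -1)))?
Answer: Rational(-36513, 29600) ≈ -1.2335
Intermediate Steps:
Function('K')(X, w) = 0
Add(Mul(Function('K')(-215, 114), Pow(-11645, -1)), Mul(-36513, Pow(Mul(-200, -148), -1))) = Add(Mul(0, Pow(-11645, -1)), Mul(-36513, Pow(Mul(-200, -148), -1))) = Add(Mul(0, Rational(-1, 11645)), Mul(-36513, Pow(29600, -1))) = Add(0, Mul(-36513, Rational(1, 29600))) = Add(0, Rational(-36513, 29600)) = Rational(-36513, 29600)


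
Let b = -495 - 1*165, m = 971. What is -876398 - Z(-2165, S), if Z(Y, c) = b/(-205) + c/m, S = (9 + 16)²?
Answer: -34890434575/39811 ≈ -8.7640e+5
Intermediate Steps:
S = 625 (S = 25² = 625)
b = -660 (b = -495 - 165 = -660)
Z(Y, c) = 132/41 + c/971 (Z(Y, c) = -660/(-205) + c/971 = -660*(-1/205) + c*(1/971) = 132/41 + c/971)
-876398 - Z(-2165, S) = -876398 - (132/41 + (1/971)*625) = -876398 - (132/41 + 625/971) = -876398 - 1*153797/39811 = -876398 - 153797/39811 = -34890434575/39811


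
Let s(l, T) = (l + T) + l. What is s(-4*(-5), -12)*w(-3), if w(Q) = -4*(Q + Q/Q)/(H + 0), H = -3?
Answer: -224/3 ≈ -74.667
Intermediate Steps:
s(l, T) = T + 2*l (s(l, T) = (T + l) + l = T + 2*l)
w(Q) = 4/3 + 4*Q/3 (w(Q) = -4*(Q + Q/Q)/(-3 + 0) = -4*(Q + 1)/(-3) = -4*(1 + Q)*(-1)/3 = -4*(-⅓ - Q/3) = 4/3 + 4*Q/3)
s(-4*(-5), -12)*w(-3) = (-12 + 2*(-4*(-5)))*(4/3 + (4/3)*(-3)) = (-12 + 2*20)*(4/3 - 4) = (-12 + 40)*(-8/3) = 28*(-8/3) = -224/3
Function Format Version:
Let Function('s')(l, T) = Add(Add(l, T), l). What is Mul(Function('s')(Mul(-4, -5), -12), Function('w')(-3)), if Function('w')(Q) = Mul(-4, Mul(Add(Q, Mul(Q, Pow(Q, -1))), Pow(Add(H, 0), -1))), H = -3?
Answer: Rational(-224, 3) ≈ -74.667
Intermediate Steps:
Function('s')(l, T) = Add(T, Mul(2, l)) (Function('s')(l, T) = Add(Add(T, l), l) = Add(T, Mul(2, l)))
Function('w')(Q) = Add(Rational(4, 3), Mul(Rational(4, 3), Q)) (Function('w')(Q) = Mul(-4, Mul(Add(Q, Mul(Q, Pow(Q, -1))), Pow(Add(-3, 0), -1))) = Mul(-4, Mul(Add(Q, 1), Pow(-3, -1))) = Mul(-4, Mul(Add(1, Q), Rational(-1, 3))) = Mul(-4, Add(Rational(-1, 3), Mul(Rational(-1, 3), Q))) = Add(Rational(4, 3), Mul(Rational(4, 3), Q)))
Mul(Function('s')(Mul(-4, -5), -12), Function('w')(-3)) = Mul(Add(-12, Mul(2, Mul(-4, -5))), Add(Rational(4, 3), Mul(Rational(4, 3), -3))) = Mul(Add(-12, Mul(2, 20)), Add(Rational(4, 3), -4)) = Mul(Add(-12, 40), Rational(-8, 3)) = Mul(28, Rational(-8, 3)) = Rational(-224, 3)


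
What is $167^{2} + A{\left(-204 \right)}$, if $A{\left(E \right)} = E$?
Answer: $27685$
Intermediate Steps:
$167^{2} + A{\left(-204 \right)} = 167^{2} - 204 = 27889 - 204 = 27685$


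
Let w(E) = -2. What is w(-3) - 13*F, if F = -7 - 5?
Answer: 154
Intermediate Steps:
F = -12
w(-3) - 13*F = -2 - 13*(-12) = -2 + 156 = 154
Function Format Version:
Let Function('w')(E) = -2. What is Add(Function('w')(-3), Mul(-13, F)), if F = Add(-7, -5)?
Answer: 154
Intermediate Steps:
F = -12
Add(Function('w')(-3), Mul(-13, F)) = Add(-2, Mul(-13, -12)) = Add(-2, 156) = 154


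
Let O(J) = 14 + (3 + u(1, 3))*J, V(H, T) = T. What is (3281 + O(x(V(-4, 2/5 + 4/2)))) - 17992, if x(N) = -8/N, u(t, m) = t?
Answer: -44131/3 ≈ -14710.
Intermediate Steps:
O(J) = 14 + 4*J (O(J) = 14 + (3 + 1)*J = 14 + 4*J)
(3281 + O(x(V(-4, 2/5 + 4/2)))) - 17992 = (3281 + (14 + 4*(-8/(2/5 + 4/2)))) - 17992 = (3281 + (14 + 4*(-8/(2*(⅕) + 4*(½))))) - 17992 = (3281 + (14 + 4*(-8/(⅖ + 2)))) - 17992 = (3281 + (14 + 4*(-8/12/5))) - 17992 = (3281 + (14 + 4*(-8*5/12))) - 17992 = (3281 + (14 + 4*(-10/3))) - 17992 = (3281 + (14 - 40/3)) - 17992 = (3281 + ⅔) - 17992 = 9845/3 - 17992 = -44131/3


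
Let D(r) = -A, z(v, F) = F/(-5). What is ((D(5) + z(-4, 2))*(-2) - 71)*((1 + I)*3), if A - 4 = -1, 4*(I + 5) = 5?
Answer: 10593/20 ≈ 529.65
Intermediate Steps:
I = -15/4 (I = -5 + (¼)*5 = -5 + 5/4 = -15/4 ≈ -3.7500)
A = 3 (A = 4 - 1 = 3)
z(v, F) = -F/5 (z(v, F) = F*(-⅕) = -F/5)
D(r) = -3 (D(r) = -1*3 = -3)
((D(5) + z(-4, 2))*(-2) - 71)*((1 + I)*3) = ((-3 - ⅕*2)*(-2) - 71)*((1 - 15/4)*3) = ((-3 - ⅖)*(-2) - 71)*(-11/4*3) = (-17/5*(-2) - 71)*(-33/4) = (34/5 - 71)*(-33/4) = -321/5*(-33/4) = 10593/20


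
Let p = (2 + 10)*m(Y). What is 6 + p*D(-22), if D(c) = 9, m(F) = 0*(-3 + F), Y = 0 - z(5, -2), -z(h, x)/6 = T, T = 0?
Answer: 6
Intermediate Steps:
z(h, x) = 0 (z(h, x) = -6*0 = 0)
Y = 0 (Y = 0 - 1*0 = 0 + 0 = 0)
m(F) = 0
p = 0 (p = (2 + 10)*0 = 12*0 = 0)
6 + p*D(-22) = 6 + 0*9 = 6 + 0 = 6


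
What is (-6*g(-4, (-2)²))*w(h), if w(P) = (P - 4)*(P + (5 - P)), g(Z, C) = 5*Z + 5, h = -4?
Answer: -3600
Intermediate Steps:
g(Z, C) = 5 + 5*Z
w(P) = -20 + 5*P (w(P) = (-4 + P)*5 = -20 + 5*P)
(-6*g(-4, (-2)²))*w(h) = (-6*(5 + 5*(-4)))*(-20 + 5*(-4)) = (-6*(5 - 20))*(-20 - 20) = -6*(-15)*(-40) = 90*(-40) = -3600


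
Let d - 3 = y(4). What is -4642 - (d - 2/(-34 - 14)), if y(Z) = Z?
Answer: -111577/24 ≈ -4649.0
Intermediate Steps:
d = 7 (d = 3 + 4 = 7)
-4642 - (d - 2/(-34 - 14)) = -4642 - (7 - 2/(-34 - 14)) = -4642 - (7 - 2/(-48)) = -4642 - (7 - 1/48*(-2)) = -4642 - (7 + 1/24) = -4642 - 1*169/24 = -4642 - 169/24 = -111577/24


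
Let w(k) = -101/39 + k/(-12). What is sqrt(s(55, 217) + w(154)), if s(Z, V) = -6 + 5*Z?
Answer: sqrt(171418)/26 ≈ 15.924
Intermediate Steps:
w(k) = -101/39 - k/12 (w(k) = -101*1/39 + k*(-1/12) = -101/39 - k/12)
sqrt(s(55, 217) + w(154)) = sqrt((-6 + 5*55) + (-101/39 - 1/12*154)) = sqrt((-6 + 275) + (-101/39 - 77/6)) = sqrt(269 - 401/26) = sqrt(6593/26) = sqrt(171418)/26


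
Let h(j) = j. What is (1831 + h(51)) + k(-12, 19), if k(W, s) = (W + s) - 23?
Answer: 1866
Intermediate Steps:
k(W, s) = -23 + W + s
(1831 + h(51)) + k(-12, 19) = (1831 + 51) + (-23 - 12 + 19) = 1882 - 16 = 1866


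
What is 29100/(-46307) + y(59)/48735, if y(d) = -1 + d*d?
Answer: -83802676/150451443 ≈ -0.55701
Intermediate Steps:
y(d) = -1 + d²
29100/(-46307) + y(59)/48735 = 29100/(-46307) + (-1 + 59²)/48735 = 29100*(-1/46307) + (-1 + 3481)*(1/48735) = -29100/46307 + 3480*(1/48735) = -29100/46307 + 232/3249 = -83802676/150451443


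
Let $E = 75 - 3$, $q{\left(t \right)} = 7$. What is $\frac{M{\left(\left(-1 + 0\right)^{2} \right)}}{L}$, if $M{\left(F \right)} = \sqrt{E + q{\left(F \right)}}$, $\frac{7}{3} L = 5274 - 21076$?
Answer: $- \frac{7 \sqrt{79}}{47406} \approx -0.0013124$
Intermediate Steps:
$E = 72$ ($E = 75 - 3 = 72$)
$L = - \frac{47406}{7}$ ($L = \frac{3 \left(5274 - 21076\right)}{7} = \frac{3}{7} \left(-15802\right) = - \frac{47406}{7} \approx -6772.3$)
$M{\left(F \right)} = \sqrt{79}$ ($M{\left(F \right)} = \sqrt{72 + 7} = \sqrt{79}$)
$\frac{M{\left(\left(-1 + 0\right)^{2} \right)}}{L} = \frac{\sqrt{79}}{- \frac{47406}{7}} = \sqrt{79} \left(- \frac{7}{47406}\right) = - \frac{7 \sqrt{79}}{47406}$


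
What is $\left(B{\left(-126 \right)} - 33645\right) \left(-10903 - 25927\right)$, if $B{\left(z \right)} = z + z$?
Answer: $1248426510$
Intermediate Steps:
$B{\left(z \right)} = 2 z$
$\left(B{\left(-126 \right)} - 33645\right) \left(-10903 - 25927\right) = \left(2 \left(-126\right) - 33645\right) \left(-10903 - 25927\right) = \left(-252 - 33645\right) \left(-36830\right) = \left(-33897\right) \left(-36830\right) = 1248426510$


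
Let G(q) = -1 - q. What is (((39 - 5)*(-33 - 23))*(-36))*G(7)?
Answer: -548352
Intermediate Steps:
(((39 - 5)*(-33 - 23))*(-36))*G(7) = (((39 - 5)*(-33 - 23))*(-36))*(-1 - 1*7) = ((34*(-56))*(-36))*(-1 - 7) = -1904*(-36)*(-8) = 68544*(-8) = -548352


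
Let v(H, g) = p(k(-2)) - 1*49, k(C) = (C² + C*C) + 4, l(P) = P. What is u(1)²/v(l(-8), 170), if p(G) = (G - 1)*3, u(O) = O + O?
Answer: -¼ ≈ -0.25000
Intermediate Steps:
u(O) = 2*O
k(C) = 4 + 2*C² (k(C) = (C² + C²) + 4 = 2*C² + 4 = 4 + 2*C²)
p(G) = -3 + 3*G (p(G) = (-1 + G)*3 = -3 + 3*G)
v(H, g) = -16 (v(H, g) = (-3 + 3*(4 + 2*(-2)²)) - 1*49 = (-3 + 3*(4 + 2*4)) - 49 = (-3 + 3*(4 + 8)) - 49 = (-3 + 3*12) - 49 = (-3 + 36) - 49 = 33 - 49 = -16)
u(1)²/v(l(-8), 170) = (2*1)²/(-16) = 2²*(-1/16) = 4*(-1/16) = -¼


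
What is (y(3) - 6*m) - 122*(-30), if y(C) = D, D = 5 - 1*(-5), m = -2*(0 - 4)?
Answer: 3622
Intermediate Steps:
m = 8 (m = -2*(-4) = 8)
D = 10 (D = 5 + 5 = 10)
y(C) = 10
(y(3) - 6*m) - 122*(-30) = (10 - 6*8) - 122*(-30) = (10 - 48) + 3660 = -38 + 3660 = 3622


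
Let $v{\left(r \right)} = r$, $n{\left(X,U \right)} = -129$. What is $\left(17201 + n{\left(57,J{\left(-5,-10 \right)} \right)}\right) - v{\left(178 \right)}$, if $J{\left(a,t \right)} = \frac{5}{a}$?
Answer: $16894$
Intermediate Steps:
$\left(17201 + n{\left(57,J{\left(-5,-10 \right)} \right)}\right) - v{\left(178 \right)} = \left(17201 - 129\right) - 178 = 17072 - 178 = 16894$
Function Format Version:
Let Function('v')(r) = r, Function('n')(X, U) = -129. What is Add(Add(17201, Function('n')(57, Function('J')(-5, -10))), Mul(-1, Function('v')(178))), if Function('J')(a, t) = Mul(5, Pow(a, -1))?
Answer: 16894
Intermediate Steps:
Add(Add(17201, Function('n')(57, Function('J')(-5, -10))), Mul(-1, Function('v')(178))) = Add(Add(17201, -129), Mul(-1, 178)) = Add(17072, -178) = 16894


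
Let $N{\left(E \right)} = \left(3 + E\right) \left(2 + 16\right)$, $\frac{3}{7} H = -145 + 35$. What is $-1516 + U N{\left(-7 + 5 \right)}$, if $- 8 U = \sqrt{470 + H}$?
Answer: $-1516 - 6 \sqrt{30} \approx -1548.9$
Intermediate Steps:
$H = - \frac{770}{3}$ ($H = \frac{7 \left(-145 + 35\right)}{3} = \frac{7}{3} \left(-110\right) = - \frac{770}{3} \approx -256.67$)
$U = - \frac{\sqrt{30}}{3}$ ($U = - \frac{\sqrt{470 - \frac{770}{3}}}{8} = - \frac{\sqrt{\frac{640}{3}}}{8} = - \frac{\frac{8}{3} \sqrt{30}}{8} = - \frac{\sqrt{30}}{3} \approx -1.8257$)
$N{\left(E \right)} = 54 + 18 E$ ($N{\left(E \right)} = \left(3 + E\right) 18 = 54 + 18 E$)
$-1516 + U N{\left(-7 + 5 \right)} = -1516 + - \frac{\sqrt{30}}{3} \left(54 + 18 \left(-7 + 5\right)\right) = -1516 + - \frac{\sqrt{30}}{3} \left(54 + 18 \left(-2\right)\right) = -1516 + - \frac{\sqrt{30}}{3} \left(54 - 36\right) = -1516 + - \frac{\sqrt{30}}{3} \cdot 18 = -1516 - 6 \sqrt{30}$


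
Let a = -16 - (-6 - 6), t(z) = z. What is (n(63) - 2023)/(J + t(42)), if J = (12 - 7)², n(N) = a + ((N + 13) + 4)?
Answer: -1947/67 ≈ -29.060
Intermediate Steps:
a = -4 (a = -16 - 1*(-12) = -16 + 12 = -4)
n(N) = 13 + N (n(N) = -4 + ((N + 13) + 4) = -4 + ((13 + N) + 4) = -4 + (17 + N) = 13 + N)
J = 25 (J = 5² = 25)
(n(63) - 2023)/(J + t(42)) = ((13 + 63) - 2023)/(25 + 42) = (76 - 2023)/67 = -1947*1/67 = -1947/67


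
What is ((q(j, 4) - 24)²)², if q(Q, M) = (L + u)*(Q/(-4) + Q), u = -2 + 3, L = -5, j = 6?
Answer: 3111696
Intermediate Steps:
u = 1
q(Q, M) = -3*Q (q(Q, M) = (-5 + 1)*(Q/(-4) + Q) = -4*(Q*(-¼) + Q) = -4*(-Q/4 + Q) = -3*Q)
((q(j, 4) - 24)²)² = ((-3*6 - 24)²)² = ((-18 - 24)²)² = ((-42)²)² = 1764² = 3111696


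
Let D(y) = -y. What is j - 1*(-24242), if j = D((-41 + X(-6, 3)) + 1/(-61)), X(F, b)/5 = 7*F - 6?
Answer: 1495904/61 ≈ 24523.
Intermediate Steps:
X(F, b) = -30 + 35*F (X(F, b) = 5*(7*F - 6) = 5*(-6 + 7*F) = -30 + 35*F)
j = 17142/61 (j = -((-41 + (-30 + 35*(-6))) + 1/(-61)) = -((-41 + (-30 - 210)) - 1/61) = -((-41 - 240) - 1/61) = -(-281 - 1/61) = -1*(-17142/61) = 17142/61 ≈ 281.02)
j - 1*(-24242) = 17142/61 - 1*(-24242) = 17142/61 + 24242 = 1495904/61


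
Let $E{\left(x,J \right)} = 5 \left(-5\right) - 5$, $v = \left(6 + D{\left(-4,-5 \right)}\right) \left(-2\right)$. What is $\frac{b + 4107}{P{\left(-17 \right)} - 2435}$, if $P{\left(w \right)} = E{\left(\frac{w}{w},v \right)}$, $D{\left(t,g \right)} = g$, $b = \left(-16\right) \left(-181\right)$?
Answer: $- \frac{7003}{2465} \approx -2.841$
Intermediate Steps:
$b = 2896$
$v = -2$ ($v = \left(6 - 5\right) \left(-2\right) = 1 \left(-2\right) = -2$)
$E{\left(x,J \right)} = -30$ ($E{\left(x,J \right)} = -25 - 5 = -30$)
$P{\left(w \right)} = -30$
$\frac{b + 4107}{P{\left(-17 \right)} - 2435} = \frac{2896 + 4107}{-30 - 2435} = \frac{7003}{-2465} = 7003 \left(- \frac{1}{2465}\right) = - \frac{7003}{2465}$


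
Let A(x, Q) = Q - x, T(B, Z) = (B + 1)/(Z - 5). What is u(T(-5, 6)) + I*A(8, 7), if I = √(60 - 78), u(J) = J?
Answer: -4 - 3*I*√2 ≈ -4.0 - 4.2426*I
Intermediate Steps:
T(B, Z) = (1 + B)/(-5 + Z)
I = 3*I*√2 (I = √(-18) = 3*I*√2 ≈ 4.2426*I)
u(T(-5, 6)) + I*A(8, 7) = (1 - 5)/(-5 + 6) + (3*I*√2)*(7 - 1*8) = -4/1 + (3*I*√2)*(7 - 8) = 1*(-4) + (3*I*√2)*(-1) = -4 - 3*I*√2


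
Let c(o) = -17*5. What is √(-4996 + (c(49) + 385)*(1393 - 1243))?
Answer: 2*√10001 ≈ 200.01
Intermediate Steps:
c(o) = -85
√(-4996 + (c(49) + 385)*(1393 - 1243)) = √(-4996 + (-85 + 385)*(1393 - 1243)) = √(-4996 + 300*150) = √(-4996 + 45000) = √40004 = 2*√10001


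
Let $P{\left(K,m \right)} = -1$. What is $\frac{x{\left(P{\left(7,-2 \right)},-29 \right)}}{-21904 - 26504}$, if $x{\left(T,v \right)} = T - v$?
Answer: $- \frac{7}{12102} \approx -0.00057842$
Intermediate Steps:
$\frac{x{\left(P{\left(7,-2 \right)},-29 \right)}}{-21904 - 26504} = \frac{-1 - -29}{-21904 - 26504} = \frac{-1 + 29}{-21904 - 26504} = \frac{28}{-48408} = 28 \left(- \frac{1}{48408}\right) = - \frac{7}{12102}$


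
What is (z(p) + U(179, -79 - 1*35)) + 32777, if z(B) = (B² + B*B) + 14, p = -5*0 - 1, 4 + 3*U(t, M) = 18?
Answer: 98393/3 ≈ 32798.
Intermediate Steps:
U(t, M) = 14/3 (U(t, M) = -4/3 + (⅓)*18 = -4/3 + 6 = 14/3)
p = -1 (p = 0 - 1 = -1)
z(B) = 14 + 2*B² (z(B) = (B² + B²) + 14 = 2*B² + 14 = 14 + 2*B²)
(z(p) + U(179, -79 - 1*35)) + 32777 = ((14 + 2*(-1)²) + 14/3) + 32777 = ((14 + 2*1) + 14/3) + 32777 = ((14 + 2) + 14/3) + 32777 = (16 + 14/3) + 32777 = 62/3 + 32777 = 98393/3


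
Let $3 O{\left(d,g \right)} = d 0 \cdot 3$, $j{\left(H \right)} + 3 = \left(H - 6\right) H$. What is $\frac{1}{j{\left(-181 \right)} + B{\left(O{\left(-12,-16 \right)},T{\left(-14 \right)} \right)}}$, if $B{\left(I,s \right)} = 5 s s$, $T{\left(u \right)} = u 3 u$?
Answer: $\frac{1}{1762564} \approx 5.6736 \cdot 10^{-7}$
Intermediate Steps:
$T{\left(u \right)} = 3 u^{2}$ ($T{\left(u \right)} = 3 u u = 3 u^{2}$)
$j{\left(H \right)} = -3 + H \left(-6 + H\right)$ ($j{\left(H \right)} = -3 + \left(H - 6\right) H = -3 + \left(-6 + H\right) H = -3 + H \left(-6 + H\right)$)
$O{\left(d,g \right)} = 0$ ($O{\left(d,g \right)} = \frac{d 0 \cdot 3}{3} = \frac{0 \cdot 3}{3} = \frac{1}{3} \cdot 0 = 0$)
$B{\left(I,s \right)} = 5 s^{2}$
$\frac{1}{j{\left(-181 \right)} + B{\left(O{\left(-12,-16 \right)},T{\left(-14 \right)} \right)}} = \frac{1}{\left(-3 + \left(-181\right)^{2} - -1086\right) + 5 \left(3 \left(-14\right)^{2}\right)^{2}} = \frac{1}{\left(-3 + 32761 + 1086\right) + 5 \left(3 \cdot 196\right)^{2}} = \frac{1}{33844 + 5 \cdot 588^{2}} = \frac{1}{33844 + 5 \cdot 345744} = \frac{1}{33844 + 1728720} = \frac{1}{1762564}$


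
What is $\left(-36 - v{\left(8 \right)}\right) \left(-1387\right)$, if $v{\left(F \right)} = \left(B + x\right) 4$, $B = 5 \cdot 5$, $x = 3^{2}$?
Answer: $238564$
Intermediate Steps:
$x = 9$
$B = 25$
$v{\left(F \right)} = 136$ ($v{\left(F \right)} = \left(25 + 9\right) 4 = 34 \cdot 4 = 136$)
$\left(-36 - v{\left(8 \right)}\right) \left(-1387\right) = \left(-36 - 136\right) \left(-1387\right) = \left(-172\right) \left(-1387\right) = 238564$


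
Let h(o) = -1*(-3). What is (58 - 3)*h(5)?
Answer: 165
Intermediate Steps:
h(o) = 3
(58 - 3)*h(5) = (58 - 3)*3 = 55*3 = 165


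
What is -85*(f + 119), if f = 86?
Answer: -17425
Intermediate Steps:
-85*(f + 119) = -85*(86 + 119) = -85*205 = -17425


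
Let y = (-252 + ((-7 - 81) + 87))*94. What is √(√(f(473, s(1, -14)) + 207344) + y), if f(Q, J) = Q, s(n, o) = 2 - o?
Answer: √(-23782 + √207817) ≈ 152.73*I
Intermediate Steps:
y = -23782 (y = (-252 + (-88 + 87))*94 = (-252 - 1)*94 = -253*94 = -23782)
√(√(f(473, s(1, -14)) + 207344) + y) = √(√(473 + 207344) - 23782) = √(√207817 - 23782) = √(-23782 + √207817)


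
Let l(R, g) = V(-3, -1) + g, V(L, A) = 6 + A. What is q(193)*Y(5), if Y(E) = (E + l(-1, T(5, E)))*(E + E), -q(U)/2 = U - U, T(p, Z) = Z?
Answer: 0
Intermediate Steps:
l(R, g) = 5 + g (l(R, g) = (6 - 1) + g = 5 + g)
q(U) = 0 (q(U) = -2*(U - U) = -2*0 = 0)
Y(E) = 2*E*(5 + 2*E) (Y(E) = (E + (5 + E))*(E + E) = (5 + 2*E)*(2*E) = 2*E*(5 + 2*E))
q(193)*Y(5) = 0*(2*5*(5 + 2*5)) = 0*(2*5*(5 + 10)) = 0*(2*5*15) = 0*150 = 0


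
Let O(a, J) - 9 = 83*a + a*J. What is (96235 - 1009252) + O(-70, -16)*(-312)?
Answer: 547455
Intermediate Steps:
O(a, J) = 9 + 83*a + J*a (O(a, J) = 9 + (83*a + a*J) = 9 + (83*a + J*a) = 9 + 83*a + J*a)
(96235 - 1009252) + O(-70, -16)*(-312) = (96235 - 1009252) + (9 + 83*(-70) - 16*(-70))*(-312) = -913017 + (9 - 5810 + 1120)*(-312) = -913017 - 4681*(-312) = -913017 + 1460472 = 547455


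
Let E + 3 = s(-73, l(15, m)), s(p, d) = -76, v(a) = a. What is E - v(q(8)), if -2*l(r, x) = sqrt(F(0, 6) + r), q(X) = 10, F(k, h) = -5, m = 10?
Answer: -89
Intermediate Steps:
l(r, x) = -sqrt(-5 + r)/2
E = -79 (E = -3 - 76 = -79)
E - v(q(8)) = -79 - 1*10 = -79 - 10 = -89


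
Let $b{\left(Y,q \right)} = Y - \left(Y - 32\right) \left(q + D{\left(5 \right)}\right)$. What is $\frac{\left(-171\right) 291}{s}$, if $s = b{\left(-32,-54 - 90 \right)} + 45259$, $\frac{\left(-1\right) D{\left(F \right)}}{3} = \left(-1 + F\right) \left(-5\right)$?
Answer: $- \frac{49761}{39851} \approx -1.2487$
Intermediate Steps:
$D{\left(F \right)} = -15 + 15 F$ ($D{\left(F \right)} = - 3 \left(-1 + F\right) \left(-5\right) = - 3 \left(5 - 5 F\right) = -15 + 15 F$)
$b{\left(Y,q \right)} = Y - \left(-32 + Y\right) \left(60 + q\right)$ ($b{\left(Y,q \right)} = Y - \left(Y - 32\right) \left(q + \left(-15 + 15 \cdot 5\right)\right) = Y - \left(-32 + Y\right) \left(q + \left(-15 + 75\right)\right) = Y - \left(-32 + Y\right) \left(q + 60\right) = Y - \left(-32 + Y\right) \left(60 + q\right)$)
$s = 39851$ ($s = \left(1920 - -1888 + 32 \left(-54 - 90\right) - - 32 \left(-54 - 90\right)\right) + 45259 = \left(1920 + 1888 + 32 \left(-54 - 90\right) - - 32 \left(-54 - 90\right)\right) + 45259 = \left(1920 + 1888 + 32 \left(-144\right) - \left(-32\right) \left(-144\right)\right) + 45259 = \left(1920 + 1888 - 4608 - 4608\right) + 45259 = -5408 + 45259 = 39851$)
$\frac{\left(-171\right) 291}{s} = \frac{\left(-171\right) 291}{39851} = \left(-49761\right) \frac{1}{39851} = - \frac{49761}{39851}$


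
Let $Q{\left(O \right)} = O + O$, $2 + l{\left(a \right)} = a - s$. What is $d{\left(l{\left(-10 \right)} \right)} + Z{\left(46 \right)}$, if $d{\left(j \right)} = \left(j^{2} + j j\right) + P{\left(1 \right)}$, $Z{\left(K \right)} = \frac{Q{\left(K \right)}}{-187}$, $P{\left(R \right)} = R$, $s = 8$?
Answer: $\frac{149695}{187} \approx 800.51$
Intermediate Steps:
$l{\left(a \right)} = -10 + a$ ($l{\left(a \right)} = -2 + \left(a - 8\right) = -2 + \left(-8 + a\right) = -10 + a$)
$Q{\left(O \right)} = 2 O$
$Z{\left(K \right)} = - \frac{2 K}{187}$ ($Z{\left(K \right)} = \frac{2 K}{-187} = 2 K \left(- \frac{1}{187}\right) = - \frac{2 K}{187}$)
$d{\left(j \right)} = 1 + 2 j^{2}$ ($d{\left(j \right)} = \left(j^{2} + j j\right) + 1 = \left(j^{2} + j^{2}\right) + 1 = 2 j^{2} + 1 = 1 + 2 j^{2}$)
$d{\left(l{\left(-10 \right)} \right)} + Z{\left(46 \right)} = \left(1 + 2 \left(-10 - 10\right)^{2}\right) - \frac{92}{187} = \left(1 + 2 \left(-20\right)^{2}\right) - \frac{92}{187} = \left(1 + 2 \cdot 400\right) - \frac{92}{187} = \left(1 + 800\right) - \frac{92}{187} = 801 - \frac{92}{187} = \frac{149695}{187}$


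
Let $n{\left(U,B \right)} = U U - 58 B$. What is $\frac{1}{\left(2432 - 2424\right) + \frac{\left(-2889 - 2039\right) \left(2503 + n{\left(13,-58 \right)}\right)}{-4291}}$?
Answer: $\frac{613}{4254248} \approx 0.00014409$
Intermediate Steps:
$n{\left(U,B \right)} = U^{2} - 58 B$
$\frac{1}{\left(2432 - 2424\right) + \frac{\left(-2889 - 2039\right) \left(2503 + n{\left(13,-58 \right)}\right)}{-4291}} = \frac{1}{\left(2432 - 2424\right) + \frac{\left(-2889 - 2039\right) \left(2503 + \left(13^{2} - -3364\right)\right)}{-4291}} = \frac{1}{\left(2432 - 2424\right) + - 4928 \left(2503 + \left(169 + 3364\right)\right) \left(- \frac{1}{4291}\right)} = \frac{1}{8 + - 4928 \left(2503 + 3533\right) \left(- \frac{1}{4291}\right)} = \frac{1}{8 + \left(-4928\right) 6036 \left(- \frac{1}{4291}\right)} = \frac{1}{8 - - \frac{4249344}{613}} = \frac{1}{8 + \frac{4249344}{613}} = \frac{1}{\frac{4254248}{613}} = \frac{613}{4254248}$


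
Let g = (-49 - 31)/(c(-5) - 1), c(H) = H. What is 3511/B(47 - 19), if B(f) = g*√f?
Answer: 10533*√7/560 ≈ 49.764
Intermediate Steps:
g = 40/3 (g = (-49 - 31)/(-5 - 1) = -80/(-6) = -80*(-⅙) = 40/3 ≈ 13.333)
B(f) = 40*√f/3
3511/B(47 - 19) = 3511/((40*√(47 - 19)/3)) = 3511/((40*√28/3)) = 3511/((40*(2*√7)/3)) = 3511/((80*√7/3)) = 3511*(3*√7/560) = 10533*√7/560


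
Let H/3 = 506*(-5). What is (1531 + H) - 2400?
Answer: -8459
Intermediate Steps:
H = -7590 (H = 3*(506*(-5)) = 3*(-2530) = -7590)
(1531 + H) - 2400 = (1531 - 7590) - 2400 = -6059 - 2400 = -8459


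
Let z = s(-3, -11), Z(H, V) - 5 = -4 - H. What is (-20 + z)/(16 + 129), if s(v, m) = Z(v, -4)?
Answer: -16/145 ≈ -0.11034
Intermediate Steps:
Z(H, V) = 1 - H (Z(H, V) = 5 + (-4 - H) = 1 - H)
s(v, m) = 1 - v
z = 4 (z = 1 - 1*(-3) = 1 + 3 = 4)
(-20 + z)/(16 + 129) = (-20 + 4)/(16 + 129) = -16/145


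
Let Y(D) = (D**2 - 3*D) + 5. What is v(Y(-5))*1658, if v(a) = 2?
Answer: 3316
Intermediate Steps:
Y(D) = 5 + D**2 - 3*D
v(Y(-5))*1658 = 2*1658 = 3316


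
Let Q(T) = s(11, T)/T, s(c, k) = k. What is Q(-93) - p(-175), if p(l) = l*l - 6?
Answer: -30618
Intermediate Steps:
Q(T) = 1 (Q(T) = T/T = 1)
p(l) = -6 + l² (p(l) = l² - 6 = -6 + l²)
Q(-93) - p(-175) = 1 - (-6 + (-175)²) = 1 - (-6 + 30625) = 1 - 1*30619 = 1 - 30619 = -30618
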